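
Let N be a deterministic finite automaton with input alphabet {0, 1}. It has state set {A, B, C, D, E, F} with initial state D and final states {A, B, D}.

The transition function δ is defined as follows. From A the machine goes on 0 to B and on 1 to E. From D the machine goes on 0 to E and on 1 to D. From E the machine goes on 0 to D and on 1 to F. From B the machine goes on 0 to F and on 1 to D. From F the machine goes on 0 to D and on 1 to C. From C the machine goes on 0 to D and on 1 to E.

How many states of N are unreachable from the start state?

BFS from D reaches {C, D, E, F}; the 2 state(s) A, B are never visited.

2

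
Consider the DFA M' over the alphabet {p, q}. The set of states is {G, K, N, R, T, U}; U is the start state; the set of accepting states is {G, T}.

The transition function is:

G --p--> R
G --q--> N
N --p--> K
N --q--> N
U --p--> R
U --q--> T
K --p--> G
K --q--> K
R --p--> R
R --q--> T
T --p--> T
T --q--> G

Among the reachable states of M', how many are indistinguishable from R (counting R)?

P0 = {G,T} | {K,N,R,U}.
Split {G,T} by δ(·,p) → {G} and {T}.
Refine {K,N,R,U} on symbol p: members go to different blocks, giving {N,R,U} and {K}.
Split {N,R,U} by δ(·,p) → {R,U} and {N}.
Stable partition: {G} | {R,U} | {T} | {K} | {N} — 5 equivalence classes.
State R belongs to the block {R,U}, which has 2 states.

2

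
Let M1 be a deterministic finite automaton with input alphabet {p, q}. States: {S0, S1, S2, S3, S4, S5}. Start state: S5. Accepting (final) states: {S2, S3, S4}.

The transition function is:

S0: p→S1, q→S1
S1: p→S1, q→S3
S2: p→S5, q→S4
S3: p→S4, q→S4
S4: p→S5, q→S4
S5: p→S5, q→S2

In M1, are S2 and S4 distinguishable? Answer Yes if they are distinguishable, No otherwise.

Reachable states from the start: {S2,S4,S5}. Unreachable: {S0,S1,S3} — drop them.
P0 = {S2,S4} | {S5}.
No further refinement is possible. Final partition (2 blocks): {S2,S4} | {S5}.
S2 and S4 lie in the same block of the stable partition, so they are equivalent — no string distinguishes them.

No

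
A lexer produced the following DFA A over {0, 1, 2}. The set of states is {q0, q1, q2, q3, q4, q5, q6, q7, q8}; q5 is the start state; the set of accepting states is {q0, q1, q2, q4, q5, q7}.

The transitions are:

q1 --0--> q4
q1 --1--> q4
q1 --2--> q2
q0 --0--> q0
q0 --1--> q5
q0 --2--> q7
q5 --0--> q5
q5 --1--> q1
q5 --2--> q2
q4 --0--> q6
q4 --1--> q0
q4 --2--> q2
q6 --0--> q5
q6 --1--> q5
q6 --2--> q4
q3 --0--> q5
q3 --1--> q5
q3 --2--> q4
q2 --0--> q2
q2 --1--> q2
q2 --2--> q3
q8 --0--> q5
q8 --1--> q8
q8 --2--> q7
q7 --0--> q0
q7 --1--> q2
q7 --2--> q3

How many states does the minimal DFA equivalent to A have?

States {q8} cannot be reached from the start state, so discard them.
Start with accepting vs non-accepting: {q0,q1,q2,q4,q5,q7} | {q3,q6}.
On input 0, block {q0,q1,q2,q4,q5,q7} splits into {q0,q1,q2,q5,q7} and {q4}.
Split {q0,q1,q2,q5,q7} by δ(·,0) → {q0,q2,q5,q7} and {q1}.
Split {q0,q2,q5,q7} by δ(·,1) → {q0,q2,q7} and {q5}.
Refine {q0,q2,q7} on symbol 1: members go to different blocks, giving {q2,q7} and {q0}.
Split {q2,q7} by δ(·,0) → {q2} and {q7}.
No further refinement is possible. Final partition (7 blocks): {q2} | {q3,q6} | {q4} | {q1} | {q5} | {q0} | {q7}.

7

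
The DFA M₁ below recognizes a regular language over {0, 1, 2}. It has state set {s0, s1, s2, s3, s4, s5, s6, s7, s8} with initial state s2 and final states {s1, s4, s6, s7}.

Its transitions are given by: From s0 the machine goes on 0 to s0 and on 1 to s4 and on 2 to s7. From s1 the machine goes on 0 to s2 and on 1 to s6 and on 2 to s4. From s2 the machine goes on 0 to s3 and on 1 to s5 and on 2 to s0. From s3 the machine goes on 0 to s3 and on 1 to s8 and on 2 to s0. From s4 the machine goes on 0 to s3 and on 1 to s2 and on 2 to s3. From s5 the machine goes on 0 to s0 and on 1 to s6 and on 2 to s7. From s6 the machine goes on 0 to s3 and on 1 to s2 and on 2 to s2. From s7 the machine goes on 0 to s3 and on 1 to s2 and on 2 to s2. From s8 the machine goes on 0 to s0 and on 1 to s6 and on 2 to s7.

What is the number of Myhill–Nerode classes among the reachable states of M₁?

3

First remove the unreachable states {s1}; 8 states remain.
P0 = {s4,s6,s7} | {s0,s2,s3,s5,s8}.
On input 1, block {s0,s2,s3,s5,s8} splits into {s0,s5,s8} and {s2,s3}.
The partition is now stable with 3 blocks: {s4,s6,s7} | {s0,s5,s8} | {s2,s3}.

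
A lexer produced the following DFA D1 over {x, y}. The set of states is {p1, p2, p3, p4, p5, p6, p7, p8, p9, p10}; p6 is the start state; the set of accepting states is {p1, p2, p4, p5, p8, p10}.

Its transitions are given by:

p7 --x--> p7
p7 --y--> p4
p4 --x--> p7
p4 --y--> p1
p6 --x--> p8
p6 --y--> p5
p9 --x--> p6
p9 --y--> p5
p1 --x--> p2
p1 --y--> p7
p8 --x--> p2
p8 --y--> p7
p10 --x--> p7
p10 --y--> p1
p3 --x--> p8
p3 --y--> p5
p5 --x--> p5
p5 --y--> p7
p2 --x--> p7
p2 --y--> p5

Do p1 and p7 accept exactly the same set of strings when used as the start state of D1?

States {p3,p9,p10} cannot be reached from the start state, so discard them.
Start with accepting vs non-accepting: {p1,p2,p4,p5,p8} | {p6,p7}.
On input x, block {p1,p2,p4,p5,p8} splits into {p1,p5,p8} and {p2,p4}.
On input x, block {p1,p5,p8} splits into {p1,p8} and {p5}.
Refine {p6,p7} on symbol x: members go to different blocks, giving {p6} and {p7}.
Refine {p2,p4} on symbol y: members go to different blocks, giving {p2} and {p4}.
No further refinement is possible. Final partition (6 blocks): {p1,p8} | {p6} | {p2} | {p5} | {p7} | {p4}.
p1 and p7 end up in different blocks, so they are distinguishable. For instance, the string 'ε' is accepted from only p1.

No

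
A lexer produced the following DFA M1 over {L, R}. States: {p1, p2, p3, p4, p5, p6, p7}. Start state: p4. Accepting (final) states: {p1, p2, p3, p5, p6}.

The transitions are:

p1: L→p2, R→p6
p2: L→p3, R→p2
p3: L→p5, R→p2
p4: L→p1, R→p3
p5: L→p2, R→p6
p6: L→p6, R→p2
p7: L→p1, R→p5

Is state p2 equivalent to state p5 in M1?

States {p7} cannot be reached from the start state, so discard them.
Start with accepting vs non-accepting: {p1,p2,p3,p5,p6} | {p4}.
No further refinement is possible. Final partition (2 blocks): {p1,p2,p3,p5,p6} | {p4}.
p2 and p5 lie in the same block of the stable partition, so they are equivalent — no string distinguishes them.

Yes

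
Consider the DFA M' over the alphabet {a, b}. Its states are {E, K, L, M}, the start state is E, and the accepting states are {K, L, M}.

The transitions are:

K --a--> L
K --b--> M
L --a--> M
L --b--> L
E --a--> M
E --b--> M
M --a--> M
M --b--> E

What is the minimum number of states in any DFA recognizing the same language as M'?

2

States {K,L} cannot be reached from the start state, so discard them.
Start with accepting vs non-accepting: {M} | {E}.
No further refinement is possible. Final partition (2 blocks): {M} | {E}.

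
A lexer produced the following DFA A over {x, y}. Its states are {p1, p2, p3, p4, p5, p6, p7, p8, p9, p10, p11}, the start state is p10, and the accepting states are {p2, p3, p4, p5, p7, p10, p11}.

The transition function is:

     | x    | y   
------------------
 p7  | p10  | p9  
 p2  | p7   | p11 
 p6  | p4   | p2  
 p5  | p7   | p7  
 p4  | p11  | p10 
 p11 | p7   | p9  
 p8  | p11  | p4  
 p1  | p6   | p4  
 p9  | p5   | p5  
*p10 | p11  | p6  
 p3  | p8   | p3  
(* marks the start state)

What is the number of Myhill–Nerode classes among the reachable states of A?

Reachable states from the start: {p2,p4,p5,p6,p7,p9,p10,p11}. Unreachable: {p1,p3,p8} — drop them.
Start with accepting vs non-accepting: {p2,p4,p5,p7,p10,p11} | {p6,p9}.
On input y, block {p2,p4,p5,p7,p10,p11} splits into {p2,p4,p5} and {p7,p10,p11}.
The partition is now stable with 3 blocks: {p2,p4,p5} | {p6,p9} | {p7,p10,p11}.

3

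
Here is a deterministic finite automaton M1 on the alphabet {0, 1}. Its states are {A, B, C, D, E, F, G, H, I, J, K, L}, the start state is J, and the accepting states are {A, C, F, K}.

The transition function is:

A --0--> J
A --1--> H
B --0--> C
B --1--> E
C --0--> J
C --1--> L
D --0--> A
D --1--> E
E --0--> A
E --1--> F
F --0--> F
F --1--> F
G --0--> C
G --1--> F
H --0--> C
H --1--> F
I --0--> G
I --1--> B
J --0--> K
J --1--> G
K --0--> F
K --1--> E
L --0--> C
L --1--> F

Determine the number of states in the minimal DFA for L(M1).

5

Reachable states from the start: {A,C,E,F,G,H,J,K,L}. Unreachable: {B,D,I} — drop them.
Start with accepting vs non-accepting: {A,C,F,K} | {E,G,H,J,L}.
Split {A,C,F,K} by δ(·,0) → {A,C} and {F,K}.
On input 0, block {E,G,H,J,L} splits into {E,G,H,L} and {J}.
Split {F,K} by δ(·,1) → {F} and {K}.
No further refinement is possible. Final partition (5 blocks): {A,C} | {E,G,H,L} | {F} | {J} | {K}.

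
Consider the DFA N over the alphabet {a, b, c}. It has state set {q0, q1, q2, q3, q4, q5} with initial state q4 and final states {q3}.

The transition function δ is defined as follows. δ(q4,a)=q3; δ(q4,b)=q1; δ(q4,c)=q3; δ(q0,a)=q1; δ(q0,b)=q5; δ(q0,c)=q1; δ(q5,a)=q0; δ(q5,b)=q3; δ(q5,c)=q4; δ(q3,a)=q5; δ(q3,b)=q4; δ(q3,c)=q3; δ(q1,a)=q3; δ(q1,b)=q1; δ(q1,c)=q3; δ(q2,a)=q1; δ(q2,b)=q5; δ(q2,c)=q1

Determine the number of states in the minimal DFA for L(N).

Reachable states from the start: {q0,q1,q3,q4,q5}. Unreachable: {q2} — drop them.
Start with accepting vs non-accepting: {q3} | {q0,q1,q4,q5}.
Split {q0,q1,q4,q5} by δ(·,a) → {q0,q5} and {q1,q4}.
Split {q0,q5} by δ(·,a) → {q0} and {q5}.
The partition is now stable with 4 blocks: {q3} | {q0} | {q1,q4} | {q5}.

4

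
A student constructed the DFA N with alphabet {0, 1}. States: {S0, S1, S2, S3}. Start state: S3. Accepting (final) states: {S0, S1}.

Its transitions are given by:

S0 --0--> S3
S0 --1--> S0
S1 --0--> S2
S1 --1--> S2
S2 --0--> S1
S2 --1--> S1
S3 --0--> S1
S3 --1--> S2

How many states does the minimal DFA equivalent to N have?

3

Reachable states from the start: {S1,S2,S3}. Unreachable: {S0} — drop them.
P0 = {S1} | {S2,S3}.
On input 1, block {S2,S3} splits into {S2} and {S3}.
No further refinement is possible. Final partition (3 blocks): {S1} | {S2} | {S3}.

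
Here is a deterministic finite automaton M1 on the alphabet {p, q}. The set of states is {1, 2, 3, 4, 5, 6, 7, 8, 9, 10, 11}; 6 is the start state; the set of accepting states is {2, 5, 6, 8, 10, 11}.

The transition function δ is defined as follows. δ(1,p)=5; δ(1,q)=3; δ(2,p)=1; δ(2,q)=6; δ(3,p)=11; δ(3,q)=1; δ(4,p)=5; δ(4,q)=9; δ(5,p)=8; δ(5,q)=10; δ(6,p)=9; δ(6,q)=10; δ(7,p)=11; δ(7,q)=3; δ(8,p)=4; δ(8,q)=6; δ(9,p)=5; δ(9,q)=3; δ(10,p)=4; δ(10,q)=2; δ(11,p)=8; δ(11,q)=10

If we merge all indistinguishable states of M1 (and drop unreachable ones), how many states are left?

States {7} cannot be reached from the start state, so discard them.
Initial partition by acceptance: {2,5,6,8,10,11} | {1,3,4,9}.
Split {2,5,6,8,10,11} by δ(·,p) → {2,6,8,10} and {5,11}.
No further refinement is possible. Final partition (3 blocks): {2,6,8,10} | {1,3,4,9} | {5,11}.

3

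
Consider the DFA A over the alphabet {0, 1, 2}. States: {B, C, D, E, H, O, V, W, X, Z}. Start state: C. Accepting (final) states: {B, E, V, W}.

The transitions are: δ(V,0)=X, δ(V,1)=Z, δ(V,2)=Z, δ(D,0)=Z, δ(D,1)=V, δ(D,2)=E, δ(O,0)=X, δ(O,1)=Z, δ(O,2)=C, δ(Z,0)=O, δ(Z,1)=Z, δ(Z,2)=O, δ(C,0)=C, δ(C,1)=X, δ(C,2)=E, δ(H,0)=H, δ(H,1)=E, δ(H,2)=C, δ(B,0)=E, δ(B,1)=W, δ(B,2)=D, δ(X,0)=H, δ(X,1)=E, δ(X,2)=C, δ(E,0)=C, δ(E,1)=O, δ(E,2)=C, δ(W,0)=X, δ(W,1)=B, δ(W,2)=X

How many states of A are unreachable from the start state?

4

BFS from C reaches {C, E, H, O, X, Z}; the 4 state(s) B, D, V, W are never visited.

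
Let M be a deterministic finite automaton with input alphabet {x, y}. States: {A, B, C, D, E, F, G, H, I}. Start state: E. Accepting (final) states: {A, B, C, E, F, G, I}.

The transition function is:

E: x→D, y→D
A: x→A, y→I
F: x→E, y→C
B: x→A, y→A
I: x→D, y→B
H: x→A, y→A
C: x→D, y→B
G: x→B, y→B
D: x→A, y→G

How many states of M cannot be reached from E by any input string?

Starting at E and following transitions, the reachable set is {A, B, D, E, G, I}. That leaves C, F, H unreachable — 3 in total.

3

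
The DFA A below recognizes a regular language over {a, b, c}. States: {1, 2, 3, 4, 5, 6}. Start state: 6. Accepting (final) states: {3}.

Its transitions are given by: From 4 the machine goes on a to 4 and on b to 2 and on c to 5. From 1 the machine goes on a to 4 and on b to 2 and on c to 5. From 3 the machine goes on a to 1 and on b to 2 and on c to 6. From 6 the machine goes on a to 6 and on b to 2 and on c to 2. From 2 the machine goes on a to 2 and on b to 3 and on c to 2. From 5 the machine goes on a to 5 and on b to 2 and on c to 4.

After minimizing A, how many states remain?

4

Every state is reachable, so we keep all 6.
Start with accepting vs non-accepting: {3} | {1,2,4,5,6}.
On input b, block {1,2,4,5,6} splits into {1,4,5,6} and {2}.
On input c, block {1,4,5,6} splits into {1,4,5} and {6}.
Stable partition: {3} | {1,4,5} | {2} | {6} — 4 equivalence classes.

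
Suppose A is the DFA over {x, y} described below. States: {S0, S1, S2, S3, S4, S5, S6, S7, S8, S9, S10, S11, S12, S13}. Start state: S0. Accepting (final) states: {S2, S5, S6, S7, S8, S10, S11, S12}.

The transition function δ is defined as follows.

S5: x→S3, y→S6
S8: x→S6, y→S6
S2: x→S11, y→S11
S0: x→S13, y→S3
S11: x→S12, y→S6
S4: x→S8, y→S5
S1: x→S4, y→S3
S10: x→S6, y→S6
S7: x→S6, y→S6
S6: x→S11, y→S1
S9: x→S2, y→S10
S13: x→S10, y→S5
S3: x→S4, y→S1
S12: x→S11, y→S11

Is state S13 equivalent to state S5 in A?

No

States {S2,S7,S9} cannot be reached from the start state, so discard them.
Start with accepting vs non-accepting: {S5,S6,S8,S10,S11,S12} | {S0,S1,S3,S4,S13}.
Refine {S5,S6,S8,S10,S11,S12} on symbol x: members go to different blocks, giving {S6,S8,S10,S11,S12} and {S5}.
Split {S6,S8,S10,S11,S12} by δ(·,y) → {S8,S10,S11,S12} and {S6}.
On input x, block {S8,S10,S11,S12} splits into {S8,S10} and {S11,S12}.
Split {S0,S1,S3,S4,S13} by δ(·,x) → {S0,S1,S3} and {S4,S13}.
Refine {S11,S12} on symbol y: members go to different blocks, giving {S11} and {S12}.
Stable partition: {S8,S10} | {S0,S1,S3} | {S5} | {S6} | {S11} | {S4,S13} | {S12} — 7 equivalence classes.
S13 and S5 end up in different blocks, so they are distinguishable. For instance, the string 'ε' is accepted from only S5.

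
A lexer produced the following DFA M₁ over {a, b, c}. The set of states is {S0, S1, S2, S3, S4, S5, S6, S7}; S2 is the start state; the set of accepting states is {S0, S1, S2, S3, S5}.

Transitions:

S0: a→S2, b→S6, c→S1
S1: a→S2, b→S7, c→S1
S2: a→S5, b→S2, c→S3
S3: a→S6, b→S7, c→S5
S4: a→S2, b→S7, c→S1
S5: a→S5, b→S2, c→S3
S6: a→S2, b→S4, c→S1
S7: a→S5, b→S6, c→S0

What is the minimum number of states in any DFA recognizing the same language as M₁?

4

Initial partition by acceptance: {S0,S1,S2,S3,S5} | {S4,S6,S7}.
On input a, block {S0,S1,S2,S3,S5} splits into {S0,S1,S2,S5} and {S3}.
Split {S0,S1,S2,S5} by δ(·,b) → {S0,S1} and {S2,S5}.
Stable partition: {S0,S1} | {S4,S6,S7} | {S3} | {S2,S5} — 4 equivalence classes.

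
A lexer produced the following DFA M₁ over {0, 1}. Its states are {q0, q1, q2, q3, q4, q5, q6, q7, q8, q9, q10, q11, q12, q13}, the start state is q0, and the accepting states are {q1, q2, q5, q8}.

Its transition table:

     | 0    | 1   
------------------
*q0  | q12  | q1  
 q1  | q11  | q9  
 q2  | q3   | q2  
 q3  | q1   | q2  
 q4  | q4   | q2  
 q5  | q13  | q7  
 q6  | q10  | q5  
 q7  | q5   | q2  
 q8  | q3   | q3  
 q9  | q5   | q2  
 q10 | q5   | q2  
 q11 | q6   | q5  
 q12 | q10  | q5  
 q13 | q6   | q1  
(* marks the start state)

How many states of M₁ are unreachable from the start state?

2

Starting at q0 and following transitions, the reachable set is {q0, q1, q2, q3, q5, q6, q7, q9, q10, q11, q12, q13}. That leaves q4, q8 unreachable — 2 in total.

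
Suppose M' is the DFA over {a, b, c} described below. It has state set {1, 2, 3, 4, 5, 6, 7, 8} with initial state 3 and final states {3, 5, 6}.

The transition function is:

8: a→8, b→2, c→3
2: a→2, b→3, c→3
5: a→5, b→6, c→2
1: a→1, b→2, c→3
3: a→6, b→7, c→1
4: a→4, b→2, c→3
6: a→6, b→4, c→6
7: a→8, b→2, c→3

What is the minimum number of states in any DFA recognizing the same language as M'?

Reachable states from the start: {1,2,3,4,6,7,8}. Unreachable: {5} — drop them.
P0 = {3,6} | {1,2,4,7,8}.
Refine {3,6} on symbol c: members go to different blocks, giving {3} and {6}.
Split {1,2,4,7,8} by δ(·,b) → {1,4,7,8} and {2}.
The partition is now stable with 4 blocks: {3} | {1,4,7,8} | {6} | {2}.

4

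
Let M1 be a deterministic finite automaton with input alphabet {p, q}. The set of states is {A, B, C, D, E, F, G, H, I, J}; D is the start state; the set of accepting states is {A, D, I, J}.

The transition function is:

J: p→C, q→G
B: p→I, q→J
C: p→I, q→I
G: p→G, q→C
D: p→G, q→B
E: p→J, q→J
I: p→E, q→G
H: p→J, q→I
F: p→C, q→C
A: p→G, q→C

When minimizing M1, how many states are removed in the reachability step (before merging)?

Starting at D and following transitions, the reachable set is {B, C, D, E, G, I, J}. That leaves A, F, H unreachable — 3 in total.

3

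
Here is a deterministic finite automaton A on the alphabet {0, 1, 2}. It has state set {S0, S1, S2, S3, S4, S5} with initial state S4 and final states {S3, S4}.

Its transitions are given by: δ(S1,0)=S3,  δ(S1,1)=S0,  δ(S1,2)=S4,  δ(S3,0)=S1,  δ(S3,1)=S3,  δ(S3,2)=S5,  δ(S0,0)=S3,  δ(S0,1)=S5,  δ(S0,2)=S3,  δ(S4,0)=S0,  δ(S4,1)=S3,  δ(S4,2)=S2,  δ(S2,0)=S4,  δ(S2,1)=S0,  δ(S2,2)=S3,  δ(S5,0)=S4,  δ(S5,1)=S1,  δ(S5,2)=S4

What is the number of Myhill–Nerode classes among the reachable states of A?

2

Every state is reachable, so we keep all 6.
Initial partition by acceptance: {S3,S4} | {S0,S1,S2,S5}.
No further refinement is possible. Final partition (2 blocks): {S3,S4} | {S0,S1,S2,S5}.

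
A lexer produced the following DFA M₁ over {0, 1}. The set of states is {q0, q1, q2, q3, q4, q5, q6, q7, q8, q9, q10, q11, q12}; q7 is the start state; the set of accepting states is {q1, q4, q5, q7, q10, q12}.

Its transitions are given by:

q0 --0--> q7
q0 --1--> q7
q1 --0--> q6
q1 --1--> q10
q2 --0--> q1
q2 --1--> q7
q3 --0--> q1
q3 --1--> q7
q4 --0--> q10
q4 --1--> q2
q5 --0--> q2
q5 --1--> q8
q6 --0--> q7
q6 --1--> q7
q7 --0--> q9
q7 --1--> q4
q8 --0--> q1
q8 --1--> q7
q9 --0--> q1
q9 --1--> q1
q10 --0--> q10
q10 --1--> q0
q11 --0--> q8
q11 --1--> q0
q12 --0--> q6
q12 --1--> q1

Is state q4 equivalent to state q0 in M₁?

No

Reachable states from the start: {q0,q1,q2,q4,q6,q7,q9,q10}. Unreachable: {q3,q5,q8,q11,q12} — drop them.
Initial partition by acceptance: {q1,q4,q7,q10} | {q0,q2,q6,q9}.
Split {q1,q4,q7,q10} by δ(·,0) → {q1,q7} and {q4,q10}.
The partition is now stable with 3 blocks: {q1,q7} | {q0,q2,q6,q9} | {q4,q10}.
q4 and q0 end up in different blocks, so they are distinguishable. For instance, the string 'ε' is accepted from only q4.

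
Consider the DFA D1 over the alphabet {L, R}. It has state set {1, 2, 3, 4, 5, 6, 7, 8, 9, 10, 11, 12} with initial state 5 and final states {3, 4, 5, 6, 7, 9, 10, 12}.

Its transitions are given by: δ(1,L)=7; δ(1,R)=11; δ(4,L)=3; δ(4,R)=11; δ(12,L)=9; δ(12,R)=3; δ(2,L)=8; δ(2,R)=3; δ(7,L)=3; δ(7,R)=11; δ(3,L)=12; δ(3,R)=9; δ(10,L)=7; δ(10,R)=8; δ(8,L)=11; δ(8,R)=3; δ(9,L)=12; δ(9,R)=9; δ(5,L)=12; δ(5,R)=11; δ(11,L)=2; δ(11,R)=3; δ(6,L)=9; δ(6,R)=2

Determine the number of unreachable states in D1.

No path from 5 leads to 1, 4, 6, 7, 10; the other 7 states are all reachable.

5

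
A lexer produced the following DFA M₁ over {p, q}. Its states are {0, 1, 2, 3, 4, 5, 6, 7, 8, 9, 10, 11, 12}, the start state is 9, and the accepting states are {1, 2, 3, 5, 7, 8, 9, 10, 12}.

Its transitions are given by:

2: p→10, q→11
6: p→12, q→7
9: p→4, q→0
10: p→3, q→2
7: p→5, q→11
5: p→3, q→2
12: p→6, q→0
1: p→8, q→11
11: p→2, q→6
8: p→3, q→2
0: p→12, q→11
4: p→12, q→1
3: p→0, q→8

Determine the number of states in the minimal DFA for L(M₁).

All states are reachable from the start state.
Initial partition by acceptance: {1,2,3,5,7,8,9,10,12} | {0,4,6,11}.
On input p, block {1,2,3,5,7,8,9,10,12} splits into {1,2,5,7,8,10} and {3,9,12}.
Split {1,2,5,7,8,10} by δ(·,p) → {1,2,7} and {5,8,10}.
Refine {0,4,6,11} on symbol p: members go to different blocks, giving {0,4,6} and {11}.
On input q, block {0,4,6} splits into {4,6} and {0}.
On input p, block {3,9,12} splits into {9,12} and {3}.
No further refinement is possible. Final partition (7 blocks): {1,2,7} | {4,6} | {9,12} | {5,8,10} | {11} | {0} | {3}.

7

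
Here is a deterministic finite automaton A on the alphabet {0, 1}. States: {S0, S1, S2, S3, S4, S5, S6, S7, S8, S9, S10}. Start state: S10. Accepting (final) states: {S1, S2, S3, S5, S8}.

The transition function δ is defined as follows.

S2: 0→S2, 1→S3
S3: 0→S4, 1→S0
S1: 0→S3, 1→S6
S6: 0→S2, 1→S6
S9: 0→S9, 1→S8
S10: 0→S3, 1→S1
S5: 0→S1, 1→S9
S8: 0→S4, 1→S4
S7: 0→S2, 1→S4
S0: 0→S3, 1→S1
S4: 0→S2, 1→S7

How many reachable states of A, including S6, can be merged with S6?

3

States {S5,S8,S9} cannot be reached from the start state, so discard them.
P0 = {S1,S2,S3} | {S0,S4,S6,S7,S10}.
Refine {S1,S2,S3} on symbol 0: members go to different blocks, giving {S1,S2} and {S3}.
Split {S1,S2} by δ(·,0) → {S1} and {S2}.
Split {S0,S4,S6,S7,S10} by δ(·,0) → {S4,S6,S7} and {S0,S10}.
Stable partition: {S1} | {S4,S6,S7} | {S3} | {S2} | {S0,S10} — 5 equivalence classes.
The equivalence class containing S6 is {S4,S6,S7}, of size 3.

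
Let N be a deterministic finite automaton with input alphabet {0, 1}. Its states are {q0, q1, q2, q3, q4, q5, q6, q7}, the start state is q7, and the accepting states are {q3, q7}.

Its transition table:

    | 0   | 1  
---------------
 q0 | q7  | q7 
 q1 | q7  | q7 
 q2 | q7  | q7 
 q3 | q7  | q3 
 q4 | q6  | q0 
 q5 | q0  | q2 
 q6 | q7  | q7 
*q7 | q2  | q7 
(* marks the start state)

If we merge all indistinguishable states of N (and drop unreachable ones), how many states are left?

First remove the unreachable states {q0,q1,q3,q4,q5,q6}; 2 states remain.
P0 = {q7} | {q2}.
The partition is now stable with 2 blocks: {q7} | {q2}.

2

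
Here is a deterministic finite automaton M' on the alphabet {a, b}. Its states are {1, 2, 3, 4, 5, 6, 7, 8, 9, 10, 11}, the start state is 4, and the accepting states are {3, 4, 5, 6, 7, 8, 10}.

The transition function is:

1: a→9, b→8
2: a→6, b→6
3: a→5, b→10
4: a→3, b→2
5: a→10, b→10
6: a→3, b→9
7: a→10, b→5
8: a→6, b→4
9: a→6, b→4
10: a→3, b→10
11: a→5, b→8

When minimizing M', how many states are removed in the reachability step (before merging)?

Starting at 4 and following transitions, the reachable set is {2, 3, 4, 5, 6, 9, 10}. That leaves 1, 7, 8, 11 unreachable — 4 in total.

4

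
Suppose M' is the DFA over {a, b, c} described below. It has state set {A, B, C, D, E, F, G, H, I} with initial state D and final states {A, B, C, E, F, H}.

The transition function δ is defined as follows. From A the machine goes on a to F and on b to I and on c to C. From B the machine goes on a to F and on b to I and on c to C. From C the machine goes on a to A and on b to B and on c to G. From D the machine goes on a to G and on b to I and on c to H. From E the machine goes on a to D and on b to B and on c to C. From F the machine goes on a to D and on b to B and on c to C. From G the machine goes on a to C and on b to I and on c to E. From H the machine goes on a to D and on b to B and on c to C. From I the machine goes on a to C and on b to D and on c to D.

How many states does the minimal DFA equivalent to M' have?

All states are reachable from the start state.
Start with accepting vs non-accepting: {A,B,C,E,F,H} | {D,G,I}.
Split {A,B,C,E,F,H} by δ(·,a) → {A,B,C} and {E,F,H}.
Split {A,B,C} by δ(·,a) → {A,B} and {C}.
Split {D,G,I} by δ(·,a) → {G,I} and {D}.
Refine {G,I} on symbol b: members go to different blocks, giving {G} and {I}.
Stable partition: {A,B} | {G} | {E,F,H} | {C} | {D} | {I} — 6 equivalence classes.

6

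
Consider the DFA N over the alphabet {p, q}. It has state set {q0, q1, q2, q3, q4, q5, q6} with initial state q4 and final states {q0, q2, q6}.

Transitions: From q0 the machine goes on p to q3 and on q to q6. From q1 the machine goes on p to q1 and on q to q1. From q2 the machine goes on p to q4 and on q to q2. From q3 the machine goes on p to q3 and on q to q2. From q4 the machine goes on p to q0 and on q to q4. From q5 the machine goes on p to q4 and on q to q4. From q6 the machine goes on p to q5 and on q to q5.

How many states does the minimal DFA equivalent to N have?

States {q1} cannot be reached from the start state, so discard them.
Start with accepting vs non-accepting: {q0,q2,q6} | {q3,q4,q5}.
On input q, block {q0,q2,q6} splits into {q0,q2} and {q6}.
Split {q0,q2} by δ(·,q) → {q0} and {q2}.
Refine {q3,q4,q5} on symbol p: members go to different blocks, giving {q3,q5} and {q4}.
On input p, block {q3,q5} splits into {q3} and {q5}.
Stable partition: {q0} | {q3} | {q6} | {q2} | {q4} | {q5} — 6 equivalence classes.

6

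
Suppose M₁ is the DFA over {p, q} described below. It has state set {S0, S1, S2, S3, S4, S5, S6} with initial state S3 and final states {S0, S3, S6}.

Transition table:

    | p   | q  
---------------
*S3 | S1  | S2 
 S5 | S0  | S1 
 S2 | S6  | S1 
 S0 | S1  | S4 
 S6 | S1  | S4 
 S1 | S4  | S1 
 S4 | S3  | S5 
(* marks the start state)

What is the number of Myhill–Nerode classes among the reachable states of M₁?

5

Initial partition by acceptance: {S0,S3,S6} | {S1,S2,S4,S5}.
Split {S1,S2,S4,S5} by δ(·,p) → {S2,S4,S5} and {S1}.
On input q, block {S2,S4,S5} splits into {S2,S5} and {S4}.
On input q, block {S0,S3,S6} splits into {S0,S6} and {S3}.
The partition is now stable with 5 blocks: {S0,S6} | {S2,S5} | {S1} | {S4} | {S3}.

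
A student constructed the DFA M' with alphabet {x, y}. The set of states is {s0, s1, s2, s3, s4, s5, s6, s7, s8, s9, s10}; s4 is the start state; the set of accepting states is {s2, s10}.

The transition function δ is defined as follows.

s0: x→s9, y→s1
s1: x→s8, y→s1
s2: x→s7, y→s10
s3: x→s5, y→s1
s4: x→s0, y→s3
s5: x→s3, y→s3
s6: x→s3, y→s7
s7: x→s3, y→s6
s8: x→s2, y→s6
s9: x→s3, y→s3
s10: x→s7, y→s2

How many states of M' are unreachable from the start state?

A breadth-first search from the start state visits every state.

0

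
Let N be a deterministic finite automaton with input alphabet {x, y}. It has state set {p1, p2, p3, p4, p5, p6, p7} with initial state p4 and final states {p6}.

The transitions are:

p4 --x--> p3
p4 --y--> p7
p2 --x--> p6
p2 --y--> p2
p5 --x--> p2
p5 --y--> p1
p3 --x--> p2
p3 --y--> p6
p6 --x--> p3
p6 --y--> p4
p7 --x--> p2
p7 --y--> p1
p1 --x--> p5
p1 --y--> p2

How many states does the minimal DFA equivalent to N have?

Initial partition by acceptance: {p6} | {p1,p2,p3,p4,p5,p7}.
Split {p1,p2,p3,p4,p5,p7} by δ(·,x) → {p1,p3,p4,p5,p7} and {p2}.
Refine {p1,p3,p4,p5,p7} on symbol x: members go to different blocks, giving {p3,p5,p7} and {p1,p4}.
Split {p3,p5,p7} by δ(·,y) → {p5,p7} and {p3}.
On input x, block {p1,p4} splits into {p1} and {p4}.
No further refinement is possible. Final partition (6 blocks): {p6} | {p5,p7} | {p2} | {p1} | {p3} | {p4}.

6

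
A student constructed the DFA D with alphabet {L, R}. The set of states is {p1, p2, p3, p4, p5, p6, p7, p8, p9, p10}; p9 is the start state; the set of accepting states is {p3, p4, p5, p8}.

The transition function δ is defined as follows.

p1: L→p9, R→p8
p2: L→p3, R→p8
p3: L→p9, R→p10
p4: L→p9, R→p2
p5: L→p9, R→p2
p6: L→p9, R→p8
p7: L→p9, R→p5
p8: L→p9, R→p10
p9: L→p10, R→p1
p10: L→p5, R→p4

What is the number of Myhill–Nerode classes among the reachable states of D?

Reachable states from the start: {p1,p2,p3,p4,p5,p8,p9,p10}. Unreachable: {p6,p7} — drop them.
P0 = {p3,p4,p5,p8} | {p1,p2,p9,p10}.
Split {p1,p2,p9,p10} by δ(·,L) → {p1,p9} and {p2,p10}.
Split {p1,p9} by δ(·,L) → {p1} and {p9}.
Stable partition: {p3,p4,p5,p8} | {p1} | {p2,p10} | {p9} — 4 equivalence classes.

4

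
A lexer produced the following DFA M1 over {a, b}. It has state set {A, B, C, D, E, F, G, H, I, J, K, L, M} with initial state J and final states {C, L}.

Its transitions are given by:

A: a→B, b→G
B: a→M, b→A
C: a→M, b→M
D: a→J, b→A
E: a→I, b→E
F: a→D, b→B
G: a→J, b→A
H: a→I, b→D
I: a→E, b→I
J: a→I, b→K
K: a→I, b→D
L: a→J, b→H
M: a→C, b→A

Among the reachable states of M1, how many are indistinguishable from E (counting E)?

2

Reachable states from the start: {A,B,C,D,E,G,I,J,K,M}. Unreachable: {F,H,L} — drop them.
P0 = {C} | {A,B,D,E,G,I,J,K,M}.
On input a, block {A,B,D,E,G,I,J,K,M} splits into {A,B,D,E,G,I,J,K} and {M}.
On input a, block {A,B,D,E,G,I,J,K} splits into {A,D,E,G,I,J,K} and {B}.
Refine {A,D,E,G,I,J,K} on symbol a: members go to different blocks, giving {D,E,G,I,J,K} and {A}.
Split {D,E,G,I,J,K} by δ(·,b) → {E,I,J,K} and {D,G}.
Split {E,I,J,K} by δ(·,b) → {E,I,J} and {K}.
Split {E,I,J} by δ(·,b) → {E,I} and {J}.
No further refinement is possible. Final partition (8 blocks): {C} | {E,I} | {M} | {B} | {A} | {D,G} | {K} | {J}.
The equivalence class containing E is {E,I}, of size 2.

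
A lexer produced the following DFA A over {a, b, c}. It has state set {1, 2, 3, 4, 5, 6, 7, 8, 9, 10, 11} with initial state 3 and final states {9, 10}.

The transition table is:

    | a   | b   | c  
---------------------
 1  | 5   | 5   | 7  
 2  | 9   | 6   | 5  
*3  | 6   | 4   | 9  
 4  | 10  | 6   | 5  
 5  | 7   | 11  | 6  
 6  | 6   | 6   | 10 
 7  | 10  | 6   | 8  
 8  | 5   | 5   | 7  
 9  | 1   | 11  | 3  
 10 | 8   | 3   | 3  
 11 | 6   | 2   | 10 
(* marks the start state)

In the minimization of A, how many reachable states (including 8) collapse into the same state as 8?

2

Initial partition by acceptance: {9,10} | {1,2,3,4,5,6,7,8,11}.
Split {1,2,3,4,5,6,7,8,11} by δ(·,a) → {1,3,5,6,8,11} and {2,4,7}.
Refine {1,3,5,6,8,11} on symbol a: members go to different blocks, giving {1,3,6,8,11} and {5}.
Split {1,3,6,8,11} by δ(·,a) → {3,6,11} and {1,8}.
On input b, block {3,6,11} splits into {3,11} and {6}.
On input c, block {2,4,7} splits into {2,4} and {7}.
The partition is now stable with 7 blocks: {9,10} | {3,11} | {2,4} | {5} | {1,8} | {6} | {7}.
The equivalence class containing 8 is {1,8}, of size 2.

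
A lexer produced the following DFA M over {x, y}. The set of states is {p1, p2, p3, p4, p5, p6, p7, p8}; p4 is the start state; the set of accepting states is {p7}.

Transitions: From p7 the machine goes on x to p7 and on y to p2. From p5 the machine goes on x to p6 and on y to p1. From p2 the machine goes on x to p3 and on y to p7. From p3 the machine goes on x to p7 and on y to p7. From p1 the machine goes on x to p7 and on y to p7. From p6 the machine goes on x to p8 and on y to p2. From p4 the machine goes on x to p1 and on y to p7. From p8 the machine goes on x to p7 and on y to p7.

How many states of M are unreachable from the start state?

Starting at p4 and following transitions, the reachable set is {p1, p2, p3, p4, p7}. That leaves p5, p6, p8 unreachable — 3 in total.

3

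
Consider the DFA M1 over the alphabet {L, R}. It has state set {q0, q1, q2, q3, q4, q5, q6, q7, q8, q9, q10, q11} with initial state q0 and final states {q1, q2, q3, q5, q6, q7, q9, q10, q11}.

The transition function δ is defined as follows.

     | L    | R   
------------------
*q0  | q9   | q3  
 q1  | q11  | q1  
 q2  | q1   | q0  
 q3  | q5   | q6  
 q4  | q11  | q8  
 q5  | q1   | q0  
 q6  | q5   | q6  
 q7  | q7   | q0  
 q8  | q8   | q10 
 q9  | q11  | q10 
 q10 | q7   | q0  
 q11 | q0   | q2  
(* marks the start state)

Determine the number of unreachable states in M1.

2

Starting at q0 and following transitions, the reachable set is {q0, q1, q2, q3, q5, q6, q7, q9, q10, q11}. That leaves q4, q8 unreachable — 2 in total.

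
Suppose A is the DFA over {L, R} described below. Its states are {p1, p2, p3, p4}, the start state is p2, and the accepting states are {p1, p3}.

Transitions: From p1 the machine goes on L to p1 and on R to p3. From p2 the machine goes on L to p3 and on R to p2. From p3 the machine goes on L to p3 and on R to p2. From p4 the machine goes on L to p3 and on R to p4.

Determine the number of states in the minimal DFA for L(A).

2

Reachable states from the start: {p2,p3}. Unreachable: {p1,p4} — drop them.
Initial partition by acceptance: {p3} | {p2}.
Stable partition: {p3} | {p2} — 2 equivalence classes.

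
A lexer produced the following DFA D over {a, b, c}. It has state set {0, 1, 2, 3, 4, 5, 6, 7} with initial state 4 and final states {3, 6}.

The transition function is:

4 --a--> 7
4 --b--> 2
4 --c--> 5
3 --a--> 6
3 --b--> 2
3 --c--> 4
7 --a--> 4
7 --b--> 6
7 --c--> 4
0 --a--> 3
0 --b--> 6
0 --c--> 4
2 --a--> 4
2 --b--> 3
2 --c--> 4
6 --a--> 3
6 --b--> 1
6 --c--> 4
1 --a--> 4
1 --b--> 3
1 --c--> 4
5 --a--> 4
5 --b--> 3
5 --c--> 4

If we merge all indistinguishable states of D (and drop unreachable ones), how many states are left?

3

Reachable states from the start: {1,2,3,4,5,6,7}. Unreachable: {0} — drop them.
Initial partition by acceptance: {3,6} | {1,2,4,5,7}.
Split {1,2,4,5,7} by δ(·,b) → {1,2,5,7} and {4}.
The partition is now stable with 3 blocks: {3,6} | {1,2,5,7} | {4}.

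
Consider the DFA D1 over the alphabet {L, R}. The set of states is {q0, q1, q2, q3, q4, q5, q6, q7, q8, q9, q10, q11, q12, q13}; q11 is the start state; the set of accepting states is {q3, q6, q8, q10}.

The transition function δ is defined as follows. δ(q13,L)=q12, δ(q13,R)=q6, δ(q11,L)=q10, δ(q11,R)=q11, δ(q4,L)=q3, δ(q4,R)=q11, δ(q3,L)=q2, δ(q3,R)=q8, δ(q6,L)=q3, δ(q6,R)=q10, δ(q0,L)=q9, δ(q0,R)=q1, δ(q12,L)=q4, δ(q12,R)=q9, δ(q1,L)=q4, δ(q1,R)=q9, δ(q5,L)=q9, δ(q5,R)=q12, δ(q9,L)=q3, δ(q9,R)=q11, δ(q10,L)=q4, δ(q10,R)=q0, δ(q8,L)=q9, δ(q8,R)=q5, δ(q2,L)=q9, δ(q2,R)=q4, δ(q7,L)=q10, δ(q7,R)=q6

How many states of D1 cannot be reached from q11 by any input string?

Starting at q11 and following transitions, the reachable set is {q0, q1, q2, q3, q4, q5, q8, q9, q10, q11, q12}. That leaves q6, q7, q13 unreachable — 3 in total.

3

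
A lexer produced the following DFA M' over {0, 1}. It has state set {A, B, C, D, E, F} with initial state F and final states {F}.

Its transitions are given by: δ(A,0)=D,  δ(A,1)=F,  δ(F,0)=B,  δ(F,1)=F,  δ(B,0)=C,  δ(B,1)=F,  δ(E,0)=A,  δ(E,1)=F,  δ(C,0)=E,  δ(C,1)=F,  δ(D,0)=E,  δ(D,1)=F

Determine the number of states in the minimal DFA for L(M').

P0 = {F} | {A,B,C,D,E}.
Stable partition: {F} | {A,B,C,D,E} — 2 equivalence classes.

2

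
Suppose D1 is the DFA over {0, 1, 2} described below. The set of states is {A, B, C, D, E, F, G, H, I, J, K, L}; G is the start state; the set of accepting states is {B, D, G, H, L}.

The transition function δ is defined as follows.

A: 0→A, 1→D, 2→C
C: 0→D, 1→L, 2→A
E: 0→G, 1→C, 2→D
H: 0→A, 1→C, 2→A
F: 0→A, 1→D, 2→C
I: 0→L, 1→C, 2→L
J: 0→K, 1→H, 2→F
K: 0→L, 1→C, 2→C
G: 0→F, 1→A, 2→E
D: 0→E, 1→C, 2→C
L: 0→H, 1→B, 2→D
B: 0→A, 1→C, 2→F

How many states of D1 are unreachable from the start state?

3

Starting at G and following transitions, the reachable set is {A, B, C, D, E, F, G, H, L}. That leaves I, J, K unreachable — 3 in total.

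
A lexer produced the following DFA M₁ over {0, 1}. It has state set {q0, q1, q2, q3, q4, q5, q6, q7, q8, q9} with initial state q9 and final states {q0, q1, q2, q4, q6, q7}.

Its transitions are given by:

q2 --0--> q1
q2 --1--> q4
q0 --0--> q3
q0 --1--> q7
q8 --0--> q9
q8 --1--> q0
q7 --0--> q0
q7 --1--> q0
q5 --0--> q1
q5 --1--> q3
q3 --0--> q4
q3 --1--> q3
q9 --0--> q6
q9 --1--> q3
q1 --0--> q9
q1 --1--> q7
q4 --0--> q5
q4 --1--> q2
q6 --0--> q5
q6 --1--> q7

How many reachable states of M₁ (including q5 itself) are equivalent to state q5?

3

Reachable states from the start: {q0,q1,q2,q3,q4,q5,q6,q7,q9}. Unreachable: {q8} — drop them.
Initial partition by acceptance: {q0,q1,q2,q4,q6,q7} | {q3,q5,q9}.
On input 0, block {q0,q1,q2,q4,q6,q7} splits into {q0,q1,q4,q6} and {q2,q7}.
Stable partition: {q0,q1,q4,q6} | {q3,q5,q9} | {q2,q7} — 3 equivalence classes.
State q5 belongs to the block {q3,q5,q9}, which has 3 states.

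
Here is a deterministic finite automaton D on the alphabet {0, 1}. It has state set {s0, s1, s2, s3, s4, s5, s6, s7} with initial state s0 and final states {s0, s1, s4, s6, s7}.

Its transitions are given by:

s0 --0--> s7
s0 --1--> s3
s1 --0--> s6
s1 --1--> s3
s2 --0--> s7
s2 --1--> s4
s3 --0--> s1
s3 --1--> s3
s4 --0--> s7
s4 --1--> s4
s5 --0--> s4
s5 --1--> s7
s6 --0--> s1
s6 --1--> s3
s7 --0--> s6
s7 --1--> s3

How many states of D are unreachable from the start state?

Starting at s0 and following transitions, the reachable set is {s0, s1, s3, s6, s7}. That leaves s2, s4, s5 unreachable — 3 in total.

3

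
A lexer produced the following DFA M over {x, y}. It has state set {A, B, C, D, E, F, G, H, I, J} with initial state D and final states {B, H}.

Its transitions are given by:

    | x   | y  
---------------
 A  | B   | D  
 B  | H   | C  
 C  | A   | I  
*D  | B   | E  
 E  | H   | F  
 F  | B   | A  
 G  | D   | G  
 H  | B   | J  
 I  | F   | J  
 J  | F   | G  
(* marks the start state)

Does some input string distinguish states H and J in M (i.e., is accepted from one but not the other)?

Every state is reachable, so we keep all 10.
Initial partition by acceptance: {B,H} | {A,C,D,E,F,G,I,J}.
On input x, block {A,C,D,E,F,G,I,J} splits into {A,D,E,F} and {C,G,I,J}.
No further refinement is possible. Final partition (3 blocks): {B,H} | {A,D,E,F} | {C,G,I,J}.
H and J end up in different blocks, so they are distinguishable. For instance, the string 'ε' is accepted from only H.

Yes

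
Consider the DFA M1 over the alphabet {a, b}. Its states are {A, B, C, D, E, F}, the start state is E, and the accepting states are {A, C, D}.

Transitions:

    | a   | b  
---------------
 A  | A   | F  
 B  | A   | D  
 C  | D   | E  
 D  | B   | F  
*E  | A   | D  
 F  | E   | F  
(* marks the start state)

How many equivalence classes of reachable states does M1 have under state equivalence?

4

Reachable states from the start: {A,B,D,E,F}. Unreachable: {C} — drop them.
Start with accepting vs non-accepting: {A,D} | {B,E,F}.
Refine {A,D} on symbol a: members go to different blocks, giving {A} and {D}.
Refine {B,E,F} on symbol a: members go to different blocks, giving {B,E} and {F}.
The partition is now stable with 4 blocks: {A} | {B,E} | {D} | {F}.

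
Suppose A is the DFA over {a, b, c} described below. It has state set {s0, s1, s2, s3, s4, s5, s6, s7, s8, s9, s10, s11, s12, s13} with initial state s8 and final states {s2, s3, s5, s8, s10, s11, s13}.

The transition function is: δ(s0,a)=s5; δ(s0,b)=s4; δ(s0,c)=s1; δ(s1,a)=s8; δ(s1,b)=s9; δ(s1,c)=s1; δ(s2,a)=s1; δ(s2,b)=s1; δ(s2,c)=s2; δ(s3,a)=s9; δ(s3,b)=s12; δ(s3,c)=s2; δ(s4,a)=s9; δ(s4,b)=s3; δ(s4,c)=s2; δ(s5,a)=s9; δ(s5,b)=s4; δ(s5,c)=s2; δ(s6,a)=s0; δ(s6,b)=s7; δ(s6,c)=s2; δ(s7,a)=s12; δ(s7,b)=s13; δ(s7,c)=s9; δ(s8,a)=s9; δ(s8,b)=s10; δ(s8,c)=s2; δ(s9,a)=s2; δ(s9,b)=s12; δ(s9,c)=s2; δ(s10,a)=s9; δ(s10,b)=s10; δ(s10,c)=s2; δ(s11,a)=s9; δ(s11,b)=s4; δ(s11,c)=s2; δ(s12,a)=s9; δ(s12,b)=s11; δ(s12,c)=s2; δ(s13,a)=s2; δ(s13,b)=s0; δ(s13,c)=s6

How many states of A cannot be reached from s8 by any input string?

No path from s8 leads to s0, s5, s6, s7, s13; the other 9 states are all reachable.

5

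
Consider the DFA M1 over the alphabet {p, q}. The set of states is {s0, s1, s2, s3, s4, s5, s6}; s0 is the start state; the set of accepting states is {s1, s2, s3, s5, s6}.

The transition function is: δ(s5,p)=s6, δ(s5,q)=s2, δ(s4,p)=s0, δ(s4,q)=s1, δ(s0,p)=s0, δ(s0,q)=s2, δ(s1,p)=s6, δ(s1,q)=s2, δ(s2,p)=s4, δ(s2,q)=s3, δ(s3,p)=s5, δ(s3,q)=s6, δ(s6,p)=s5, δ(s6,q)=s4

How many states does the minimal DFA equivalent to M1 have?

Initial partition by acceptance: {s1,s2,s3,s5,s6} | {s0,s4}.
On input p, block {s1,s2,s3,s5,s6} splits into {s1,s3,s5,s6} and {s2}.
Split {s1,s3,s5,s6} by δ(·,q) → {s1,s5} and {s3} and {s6}.
Refine {s0,s4} on symbol q: members go to different blocks, giving {s0} and {s4}.
Stable partition: {s1,s5} | {s0} | {s2} | {s3} | {s6} | {s4} — 6 equivalence classes.

6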